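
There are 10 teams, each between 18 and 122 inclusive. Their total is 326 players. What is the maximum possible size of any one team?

Maximizing one value means minimizing the remaining 9.
The other 9 contribute at least 9 × 18 = 162, leaving at most 326 − 162 = 164.
But each team is capped at 122, so the maximum is 122.
Achievable: one at 122 and the other 9 totalling 204, which fits since 9 × 18 ≤ 204 ≤ 9 × 122.

122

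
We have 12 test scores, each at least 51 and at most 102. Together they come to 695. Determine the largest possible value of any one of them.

To make one score as large as possible, make the other 11 as small as possible.
The other 11 contribute at least 11 × 51 = 561, leaving at most 695 − 561 = 134.
But each score is capped at 102, so the maximum is 102.
Achievable: one at 102 and the other 11 totalling 593, which fits since 11 × 51 ≤ 593 ≤ 11 × 102.

102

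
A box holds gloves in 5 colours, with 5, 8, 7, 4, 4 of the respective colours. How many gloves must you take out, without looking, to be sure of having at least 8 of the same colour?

28

In the worst case you take as many as possible of each colour without reaching 8: 5 + 7 + 7 + 4 + 4 = 27.
The next one must give 8 of some colour, so 27 + 1 = 28.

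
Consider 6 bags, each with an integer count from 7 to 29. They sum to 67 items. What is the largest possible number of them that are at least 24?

With k values at 24 or above and the rest at least 7, the sum is at least 42 + 17k.
Since the sum is 67, we need 17k ≤ 25, i.e. k ≤ 1.
k = 1 is achieved by 1 value at 24 and 5 at 7, total 59; add 8 to one value (staying below 24) to reach 67.

1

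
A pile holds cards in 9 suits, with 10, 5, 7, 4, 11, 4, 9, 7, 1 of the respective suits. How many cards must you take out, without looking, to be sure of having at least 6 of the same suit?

In the worst case you take as many as possible of each suit without reaching 6: 5 + 5 + 5 + 4 + 5 + 4 + 5 + 5 + 1 = 39.
The next one must give 6 of some suit, so 39 + 1 = 40.

40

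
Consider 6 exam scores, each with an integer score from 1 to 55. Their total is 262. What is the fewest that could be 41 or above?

If only k of them are at least 41, the other 6 − k are at most 40, so the total is at most k·55 + (6 − k)·40.
This must reach 262, so k·55 + (6 − k)·40 ≥ 262, giving k ≥ 2.
Exactly 2 works: 2 values at 55 and 4 at 40 total 270; lower one of the high values by 8 (still ≥ 41) to hit 262.

2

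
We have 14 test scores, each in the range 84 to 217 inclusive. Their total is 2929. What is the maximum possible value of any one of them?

Maximizing one value means minimizing the remaining 13.
The other 13 contribute at least 13 × 84 = 1092, leaving at most 2929 − 1092 = 1837.
But each score is capped at 217, so the maximum is 217.
Achievable: one at 217 and the other 13 totalling 2712, which fits since 13 × 84 ≤ 2712 ≤ 13 × 217.

217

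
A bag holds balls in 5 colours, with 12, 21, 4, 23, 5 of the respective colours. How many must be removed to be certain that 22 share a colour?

In the worst case you take as many as possible of each colour without reaching 22: 12 + 21 + 4 + 21 + 5 = 63.
The next one must give 22 of some colour, so 63 + 1 = 64.

64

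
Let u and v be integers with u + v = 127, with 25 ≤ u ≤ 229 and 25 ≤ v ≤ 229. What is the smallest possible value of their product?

uv = u(127 − u) is concave in u, so over [25, 102] it is minimized at an endpoint.
At the endpoint u = 25, v = 127 − 25 = 102, so uv = 25 × 102 = 2550.

2550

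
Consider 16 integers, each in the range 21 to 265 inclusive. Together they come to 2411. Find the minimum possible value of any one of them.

To make one integer as small as possible, make the other 15 as large as possible.
The other 15 can take up 15 × 265 = 3975 ≥ 2411 − 21, so one integer can sit at its floor of 21.
Achievable: one at 21 and the other 15 totalling 2390, which fits since 15 × 21 ≤ 2390 ≤ 15 × 265.

21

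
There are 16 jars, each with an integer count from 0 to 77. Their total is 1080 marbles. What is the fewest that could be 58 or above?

If only k of them are at least 58, the other 16 − k are at most 57, so the total is at most k·77 + (16 − k)·57.
This must reach 1080, so k·77 + (16 − k)·57 ≥ 1080, giving k ≥ 9.
Exactly 9 works: 9 values at 77 and 7 at 57 total 1092; lower one of the high values by 12 (still ≥ 58) to hit 1080.

9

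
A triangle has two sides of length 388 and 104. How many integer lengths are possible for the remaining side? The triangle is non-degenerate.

The triangle inequality gives |388 − 104| < c < 388 + 104, i.e. 284 < c < 492.
So c can be any integer from 285 to 491: 207 values.

207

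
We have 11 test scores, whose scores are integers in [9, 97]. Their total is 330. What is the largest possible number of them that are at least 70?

3

Suppose k of them are at least 70. Those contribute at least 70 each and the other 11 − k at least 9 each.
So the total is at least 70k + 9(11 − k) = 99 + 61k. This must be ≤ 330, giving k ≤ 3.
k = 3 is achieved by 3 values at 70 and 8 at 9, total 282; add 48 to one value (staying below 70) to reach 330.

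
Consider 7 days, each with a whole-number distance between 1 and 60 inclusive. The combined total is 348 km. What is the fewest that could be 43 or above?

3

Each value short of 43 is at most 42, costing at least 60 − 42 = 18 against the maximum total of 420.
We can afford to lose at most 420 − 348 = 72, so at most ⌊72/18⌋ = 4 fall short, and at least 3 are ≥ 43.
Exactly 3 works: 3 values at 60 and 4 at 42 total 348.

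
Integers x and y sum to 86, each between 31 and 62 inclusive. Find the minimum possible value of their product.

1705

Since x + y is fixed, pushing one of them to its bound minimizes the product.
At the endpoint x = 31, y = 86 − 31 = 55, so xy = 31 × 55 = 1705.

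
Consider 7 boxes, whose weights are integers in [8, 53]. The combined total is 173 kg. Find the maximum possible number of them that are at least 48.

2

If k of the values are ≥ 48, the total is ≥ 48k + 8(7 − k).
Setting 48k + 8(7 − k) ≤ 173 gives 40k ≤ 117, so k ≤ 2.
k = 2 is achieved by 2 values at 48 and 5 at 8, total 136; add 37 to one value (staying below 48) to reach 173.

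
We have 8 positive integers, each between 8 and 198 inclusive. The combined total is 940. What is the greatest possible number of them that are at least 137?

6

If k of the values are ≥ 137, the total is ≥ 137k + 8(8 − k).
Setting 137k + 8(8 − k) ≤ 940 gives 129k ≤ 876, so k ≤ 6.
k = 6 is achieved by 6 values at 137 and 2 at 8, total 838; add 102 to one value (staying below 137) to reach 940.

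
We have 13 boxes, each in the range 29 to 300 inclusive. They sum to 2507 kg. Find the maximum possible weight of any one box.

To make one box as large as possible, make the other 12 as small as possible.
The other 12 contribute at least 12 × 29 = 348, leaving at most 2507 − 348 = 2159.
But each box is capped at 300, so the maximum is 300.
Achievable: one at 300 and the other 12 totalling 2207, which fits since 12 × 29 ≤ 2207 ≤ 12 × 300.

300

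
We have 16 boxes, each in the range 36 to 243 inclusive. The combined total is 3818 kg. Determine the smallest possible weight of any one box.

To make one box as small as possible, make the other 15 as large as possible.
The other 15 contribute at most 15 × 243 = 3645, leaving at least 3818 − 3645 = 173.
Since 173 ≥ 36, this is achievable: one at 173 and 15 at 243.

173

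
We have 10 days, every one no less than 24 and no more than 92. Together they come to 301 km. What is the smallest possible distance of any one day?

24

Minimizing one value means maximizing the remaining 9.
The other 9 can take up 9 × 92 = 828 ≥ 301 − 24, so one day can sit at its floor of 24.
Achievable: one at 24 and the other 9 totalling 277, which fits since 9 × 24 ≤ 277 ≤ 9 × 92.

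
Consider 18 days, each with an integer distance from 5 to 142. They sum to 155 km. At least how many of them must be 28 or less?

16

Let j be the number exceeding 28. Then the total is ≥ 29·j + 5·(18 − j) = 90 + 24j.
So 24j ≤ 65 and j ≤ 2; hence at least 18 − 2 = 16 are ≤ 28.
Exactly 16 works: 16 values at 5 and 2 at 29 total 138; raise one of the low values by 17 (still ≤ 28) to hit 155.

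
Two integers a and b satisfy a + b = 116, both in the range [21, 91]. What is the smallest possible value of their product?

2275

For a fixed sum, ab is smallest when a and b are as far apart as possible.
The extreme feasible split is a = 25, b = 91, giving ab = 2275.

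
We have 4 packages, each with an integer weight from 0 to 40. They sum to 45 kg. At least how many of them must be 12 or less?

If only k of them are at most 12, the other 4 − k are at least 13, so the total is at least (4 − k)·13 + k·0.
This is ≤ 45, so (4 − k)·13 + 0k ≤ 45, which gives k ≥ 1.
Exactly 1 works: 1 value at 0 and 3 at 13 total 39; raise one of the low values by 6 (still ≤ 12) to hit 45.

1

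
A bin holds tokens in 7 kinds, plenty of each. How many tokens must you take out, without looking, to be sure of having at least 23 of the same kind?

You could draw 22 of every kind without reaching 23 of any — 154 in all.
One more forces 23 of some kind, so 154 + 1 = 155.

155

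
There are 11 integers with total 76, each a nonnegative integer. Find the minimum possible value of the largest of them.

The average is 76/11 > 6, so not all 11 can be 6 or less; the largest is ≥ 7.
Taking 1 copy of 6 and 10 copies of 7 gives exactly 76, so 7 is attained.

7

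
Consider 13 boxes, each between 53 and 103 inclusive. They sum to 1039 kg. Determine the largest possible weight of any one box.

103

Maximizing one value means minimizing the remaining 12.
The other 12 contribute at least 12 × 53 = 636, leaving at most 1039 − 636 = 403.
But each box is capped at 103, so the maximum is 103.
Achievable: one at 103 and the other 12 totalling 936, which fits since 12 × 53 ≤ 936 ≤ 12 × 103.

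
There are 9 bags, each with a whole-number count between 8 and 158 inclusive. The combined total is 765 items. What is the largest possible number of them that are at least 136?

5

Suppose k of them are at least 136. Those contribute at least 136 each and the other 9 − k at least 8 each.
So the total is at least 136k + 8(9 − k) = 72 + 128k. This must be ≤ 765, giving k ≤ 5.
k = 5 is achieved by 5 values at 136 and 4 at 8, total 712; add 53 to one value (staying below 136) to reach 765.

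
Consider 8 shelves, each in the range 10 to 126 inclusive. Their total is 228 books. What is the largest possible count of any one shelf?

To make one shelf as large as possible, make the other 7 as small as possible.
The other 7 contribute at least 7 × 10 = 70, leaving at most 228 − 70 = 158.
But each shelf is capped at 126, so the maximum is 126.
Achievable: one at 126 and the other 7 totalling 102, which fits since 7 × 10 ≤ 102 ≤ 7 × 126.

126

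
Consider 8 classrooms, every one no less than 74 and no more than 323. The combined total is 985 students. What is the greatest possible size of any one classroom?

323

Maximizing one value means minimizing the remaining 7.
The other 7 contribute at least 7 × 74 = 518, leaving at most 985 − 518 = 467.
But each classroom is capped at 323, so the maximum is 323.
Achievable: one at 323 and the other 7 totalling 662, which fits since 7 × 74 ≤ 662 ≤ 7 × 323.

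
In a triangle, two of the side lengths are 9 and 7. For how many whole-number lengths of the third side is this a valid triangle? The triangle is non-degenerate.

13

The triangle inequality gives |9 − 7| < c < 9 + 7, i.e. 2 < c < 16.
So c can be any integer from 3 to 15: 13 values.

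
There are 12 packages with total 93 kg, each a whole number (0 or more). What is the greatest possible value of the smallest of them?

7

If every one of the 12 were at least 8, the total would be at least 12 × 8 = 96 > 93.
Taking 3 copies of 7 and 9 copies of 8 gives exactly 93, so 7 is attained.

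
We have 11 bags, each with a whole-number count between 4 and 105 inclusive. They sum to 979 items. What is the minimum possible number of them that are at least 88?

2

Suppose at most 11 − j of them reach 88; then j values are ≤ 87 and the rest ≤ 105.
The total is then ≤ 87·j + 105·(11 − j) = 1155 − 18j. For this to be ≥ 979 we need j ≤ 9, so at least 11 − 9 = 2 must reach 88.
Exactly 2 works: 2 values at 105 and 9 at 87 total 993; lower one of the high values by 14 (still ≥ 88) to hit 979.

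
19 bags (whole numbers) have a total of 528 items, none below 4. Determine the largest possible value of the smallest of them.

27

The 19 values sum to 528, so their minimum is at most ⌊528/19⌋ = 27.
Taking 4 copies of 27 and 15 copies of 28 gives exactly 528, so 27 is attained.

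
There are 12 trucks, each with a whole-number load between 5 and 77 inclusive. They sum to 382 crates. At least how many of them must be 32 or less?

1

If only k of them are at most 32, the other 12 − k are at least 33, so the total is at least (12 − k)·33 + k·5.
This is ≤ 382, so (12 − k)·33 + 5k ≤ 382, which gives k ≥ 1.
Exactly 1 works: 1 value at 5 and 11 at 33 total 368; raise one of the low values by 14 (still ≤ 32) to hit 382.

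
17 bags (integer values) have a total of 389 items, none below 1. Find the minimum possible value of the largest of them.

The 17 values sum to 389, so their maximum is at least ⌈389/17⌉ = 23.
Achievable: 15 of them at 23 and 2 at 22 total 389.

23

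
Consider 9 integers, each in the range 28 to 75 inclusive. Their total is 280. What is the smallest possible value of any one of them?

To make one integer as small as possible, make the other 8 as large as possible.
The other 8 can take up 8 × 75 = 600 ≥ 280 − 28, so one integer can sit at its floor of 28.
Achievable: one at 28 and the other 8 totalling 252, which fits since 8 × 28 ≤ 252 ≤ 8 × 75.

28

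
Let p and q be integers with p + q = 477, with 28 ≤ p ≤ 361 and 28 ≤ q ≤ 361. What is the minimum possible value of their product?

41876

For a fixed sum, pq is smallest when p and q are as far apart as possible.
At the endpoint p = 116, q = 477 − 116 = 361, so pq = 116 × 361 = 41876.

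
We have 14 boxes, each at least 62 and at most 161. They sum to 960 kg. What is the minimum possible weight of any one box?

Minimizing one value means maximizing the remaining 13.
The other 13 can take up 13 × 161 = 2093 ≥ 960 − 62, so one box can sit at its floor of 62.
Achievable: one at 62 and the other 13 totalling 898, which fits since 13 × 62 ≤ 898 ≤ 13 × 161.

62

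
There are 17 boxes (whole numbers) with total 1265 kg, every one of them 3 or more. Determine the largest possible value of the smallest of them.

If every one of the 17 were at least 75, the total would be at least 17 × 75 = 1275 > 1265.
Equality holds with 10 values of 74 and 7 values of 75.

74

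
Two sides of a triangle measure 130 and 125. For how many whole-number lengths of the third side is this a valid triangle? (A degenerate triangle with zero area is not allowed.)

249

The triangle inequality gives |130 − 125| < c < 130 + 125, i.e. 5 < c < 255.
So c can be any integer from 6 to 254: 249 values.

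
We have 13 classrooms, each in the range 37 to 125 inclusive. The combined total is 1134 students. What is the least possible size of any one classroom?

To make one classroom as small as possible, make the other 12 as large as possible.
The other 12 can take up 12 × 125 = 1500 ≥ 1134 − 37, so one classroom can sit at its floor of 37.
Achievable: one at 37 and the other 12 totalling 1097, which fits since 12 × 37 ≤ 1097 ≤ 12 × 125.

37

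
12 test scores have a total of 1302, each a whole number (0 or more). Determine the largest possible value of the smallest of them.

108

The 12 values sum to 1302, so their minimum is at most ⌊1302/12⌋ = 108.
Achievable: 6 of them at 108 and 6 at 109 total 1302.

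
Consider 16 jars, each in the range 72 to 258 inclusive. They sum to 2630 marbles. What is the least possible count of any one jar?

Minimizing one value means maximizing the remaining 15.
The other 15 can take up 15 × 258 = 3870 ≥ 2630 − 72, so one jar can sit at its floor of 72.
Achievable: one at 72 and the other 15 totalling 2558, which fits since 15 × 72 ≤ 2558 ≤ 15 × 258.

72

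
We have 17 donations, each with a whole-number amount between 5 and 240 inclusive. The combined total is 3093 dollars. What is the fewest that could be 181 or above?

1

Suppose at most 17 − j of them reach 181; then j values are ≤ 180 and the rest ≤ 240.
The total is then ≤ 180·j + 240·(17 − j) = 4080 − 60j. For this to be ≥ 3093 we need j ≤ 16, so at least 17 − 16 = 1 must reach 181.
Exactly 1 works: 1 value at 240 and 16 at 180 total 3120; lower one of the high values by 27 (still ≥ 181) to hit 3093.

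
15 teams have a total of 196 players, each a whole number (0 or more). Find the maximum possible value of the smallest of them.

13

If every one of the 15 were at least 14, the total would be at least 15 × 14 = 210 > 196.
Taking 14 copies of 13 and 1 copy of 14 gives exactly 196, so 13 is attained.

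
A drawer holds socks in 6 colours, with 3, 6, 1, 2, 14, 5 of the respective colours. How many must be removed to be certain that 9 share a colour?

In the worst case you take as many as possible of each colour without reaching 9: 3 + 6 + 1 + 2 + 8 + 5 = 25.
The next one must give 9 of some colour, so 25 + 1 = 26.

26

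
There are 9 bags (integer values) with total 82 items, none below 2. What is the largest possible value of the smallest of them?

The 9 values sum to 82, so their minimum is at most ⌊82/9⌋ = 9.
Taking 8 copies of 9 and 1 copy of 10 gives exactly 82, so 9 is attained.

9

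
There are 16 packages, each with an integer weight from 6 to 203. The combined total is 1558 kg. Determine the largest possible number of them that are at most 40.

10

Suppose k of them are at most 40. Those contribute at most 40 each and the rest at most 203 each.
So the total is at most 40k + 203(16 − k) = 3248 − 163k. This must still be ≥ 1558, so k ≤ 10.
k = 10 is achieved by 10 values at 40 and 6 at 203, total 1618; lower one of the 203's by 60 (still > 40) to reach 1558.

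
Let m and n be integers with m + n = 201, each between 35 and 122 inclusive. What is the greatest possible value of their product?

10100

With m + n fixed, mn peaks when the two are closest together.
Taking m = 100 and n = 101 (both in [35, 122]) gives mn = 10100.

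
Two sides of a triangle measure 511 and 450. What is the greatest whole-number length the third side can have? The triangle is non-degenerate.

The third side must be less than 511 + 450 = 961.
The largest integer below 961 is 960.

960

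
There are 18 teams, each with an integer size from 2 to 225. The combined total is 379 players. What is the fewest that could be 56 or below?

If only k of them are at most 56, the other 18 − k are at least 57, so the total is at least (18 − k)·57 + k·2.
This is ≤ 379, so (18 − k)·57 + 2k ≤ 379, which gives k ≥ 12.
Exactly 12 works: 12 values at 2 and 6 at 57 total 366; raise one of the low values by 13 (still ≤ 56) to hit 379.

12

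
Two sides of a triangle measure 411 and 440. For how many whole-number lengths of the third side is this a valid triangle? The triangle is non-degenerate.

821

The triangle inequality gives |411 − 440| < c < 411 + 440, i.e. 29 < c < 851.
So c can be any integer from 30 to 850: 821 values.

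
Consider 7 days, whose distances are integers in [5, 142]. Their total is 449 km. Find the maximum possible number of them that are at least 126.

Suppose k of them are at least 126. Those contribute at least 126 each and the other 7 − k at least 5 each.
So the total is at least 126k + 5(7 − k) = 35 + 121k. This must be ≤ 449, giving k ≤ 3.
k = 3 is achieved by 3 values at 126 and 4 at 5, total 398; add 51 to one value (staying below 126) to reach 449.

3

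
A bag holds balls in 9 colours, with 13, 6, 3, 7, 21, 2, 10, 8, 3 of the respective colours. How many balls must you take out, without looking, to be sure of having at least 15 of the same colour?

In the worst case you take as many as possible of each colour without reaching 15: 13 + 6 + 3 + 7 + 14 + 2 + 10 + 8 + 3 = 66.
The next one must give 15 of some colour, so 66 + 1 = 67.

67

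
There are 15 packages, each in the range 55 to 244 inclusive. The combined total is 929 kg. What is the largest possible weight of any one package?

Maximizing one value means minimizing the remaining 14.
The other 14 contribute at least 14 × 55 = 770, leaving at most 929 − 770 = 159.
Since 159 ≤ 244, this is achievable: one at 159 and 14 at 55.

159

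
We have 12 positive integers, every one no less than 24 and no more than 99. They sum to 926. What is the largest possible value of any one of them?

Maximizing one value means minimizing the remaining 11.
The other 11 contribute at least 11 × 24 = 264, leaving at most 926 − 264 = 662.
But each integer is capped at 99, so the maximum is 99.
Achievable: one at 99 and the other 11 totalling 827, which fits since 11 × 24 ≤ 827 ≤ 11 × 99.

99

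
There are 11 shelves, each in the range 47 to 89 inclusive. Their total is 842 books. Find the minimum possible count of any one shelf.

47

Minimizing one value means maximizing the remaining 10.
The other 10 can take up 10 × 89 = 890 ≥ 842 − 47, so one shelf can sit at its floor of 47.
Achievable: one at 47 and the other 10 totalling 795, which fits since 10 × 47 ≤ 795 ≤ 10 × 89.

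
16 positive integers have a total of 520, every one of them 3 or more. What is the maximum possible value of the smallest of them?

32

The 16 values sum to 520, so their minimum is at most ⌊520/16⌋ = 32.
Achievable: 8 of them at 32 and 8 at 33 total 520.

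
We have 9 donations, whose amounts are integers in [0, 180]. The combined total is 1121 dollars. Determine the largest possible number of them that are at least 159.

7

If k of the values are ≥ 159, the total is ≥ 159k + 0(9 − k).
Setting 159k + 0(9 − k) ≤ 1121 gives 159k ≤ 1121, so k ≤ 7.
k = 7 is achieved by 7 values at 159 and 2 at 0, total 1113; add 8 to one value (staying below 159) to reach 1121.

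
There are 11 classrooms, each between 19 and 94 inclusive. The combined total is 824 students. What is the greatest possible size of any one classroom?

94

To make one classroom as large as possible, make the other 10 as small as possible.
The other 10 contribute at least 10 × 19 = 190, leaving at most 824 − 190 = 634.
But each classroom is capped at 94, so the maximum is 94.
Achievable: one at 94 and the other 10 totalling 730, which fits since 10 × 19 ≤ 730 ≤ 10 × 94.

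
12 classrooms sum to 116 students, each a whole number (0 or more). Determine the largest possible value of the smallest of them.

The average is 116/12 < 10, so some value is ≤ 9.
Achievable: 4 of them at 9 and 8 at 10 total 116.

9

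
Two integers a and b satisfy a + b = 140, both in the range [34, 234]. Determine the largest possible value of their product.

For a fixed sum, the product ab is largest when a and b are as close as possible.
Taking a = 70 and b = 70 (both in [34, 234]) gives ab = 4900.

4900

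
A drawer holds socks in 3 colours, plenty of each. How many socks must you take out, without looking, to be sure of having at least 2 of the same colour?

4

In the worst case you draw 1 of each of the 3 colours: 3 × 1 = 3.
One more forces 2 of some colour, so 3 + 1 = 4.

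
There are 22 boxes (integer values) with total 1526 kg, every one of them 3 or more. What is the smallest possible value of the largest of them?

70

If every one of the 22 were at most 69, the total would be at most 22 × 69 = 1518 < 1526.
Equality holds with 8 values of 70 and 14 values of 69.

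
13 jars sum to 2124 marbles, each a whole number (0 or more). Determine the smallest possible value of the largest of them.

Some value must be at least ⌈2124/13⌉ = 164, since 13 × 163 = 2119 < 2124.
Equality holds with 5 values of 164 and 8 values of 163.

164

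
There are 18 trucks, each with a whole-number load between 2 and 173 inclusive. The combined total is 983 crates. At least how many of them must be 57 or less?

2

Each value above 57 is at least 58, contributing at least 58 − 2 = 56 above the floor 2.
The sum exceeds the floor total 36 by 947, so at most ⌊947/56⌋ = 16 exceed 57, and at least 2 are ≤ 57.
Exactly 2 works: 2 values at 2 and 16 at 58 total 932; raise one of the low values by 51 (still ≤ 57) to hit 983.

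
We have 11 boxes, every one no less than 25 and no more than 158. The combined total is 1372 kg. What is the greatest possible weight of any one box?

To make one box as large as possible, make the other 10 as small as possible.
The other 10 contribute at least 10 × 25 = 250, leaving at most 1372 − 250 = 1122.
But each box is capped at 158, so the maximum is 158.
Achievable: one at 158 and the other 10 totalling 1214, which fits since 10 × 25 ≤ 1214 ≤ 10 × 158.

158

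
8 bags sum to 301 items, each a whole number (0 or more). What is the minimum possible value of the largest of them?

The 8 values sum to 301, so their maximum is at least ⌈301/8⌉ = 38.
Taking 3 copies of 37 and 5 copies of 38 gives exactly 301, so 38 is attained.

38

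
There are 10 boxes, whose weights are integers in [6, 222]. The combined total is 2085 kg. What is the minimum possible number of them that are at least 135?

9

Suppose at most 10 − j of them reach 135; then j values are ≤ 134 and the rest ≤ 222.
The total is then ≤ 134·j + 222·(10 − j) = 2220 − 88j. For this to be ≥ 2085 we need j ≤ 1, so at least 10 − 1 = 9 must reach 135.
Exactly 9 works: 9 values at 222 and 1 at 134 total 2132; lower one of the high values by 47 (still ≥ 135) to hit 2085.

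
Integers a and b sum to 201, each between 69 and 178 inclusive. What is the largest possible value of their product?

10100

ab = a(201 − a) is maximized when a is as near 201/2 as the bounds allow.
Taking a = 100 and b = 101 (both in [69, 178]) gives ab = 10100.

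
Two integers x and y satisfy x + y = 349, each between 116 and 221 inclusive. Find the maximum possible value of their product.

xy = x(349 − x) is maximized when x is as near 349/2 as the bounds allow.
Taking x = 174 and y = 175 (both in [116, 221]) gives xy = 30450.

30450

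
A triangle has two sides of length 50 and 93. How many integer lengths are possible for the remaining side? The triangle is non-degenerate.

99

The triangle inequality gives |50 − 93| < c < 50 + 93, i.e. 43 < c < 143.
So c can be any integer from 44 to 142: 99 values.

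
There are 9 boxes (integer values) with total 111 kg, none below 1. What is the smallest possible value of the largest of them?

Some value must be at least ⌈111/9⌉ = 13, since 9 × 12 = 108 < 111.
Achievable: 3 of them at 13 and 6 at 12 total 111.

13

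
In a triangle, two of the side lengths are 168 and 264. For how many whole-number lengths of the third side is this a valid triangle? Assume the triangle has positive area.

335

The triangle inequality gives |168 − 264| < c < 168 + 264, i.e. 96 < c < 432.
So c can be any integer from 97 to 431: 335 values.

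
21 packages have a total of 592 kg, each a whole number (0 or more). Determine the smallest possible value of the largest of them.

29

Some value must be at least ⌈592/21⌉ = 29, since 21 × 28 = 588 < 592.
Equality holds with 4 values of 29 and 17 values of 28.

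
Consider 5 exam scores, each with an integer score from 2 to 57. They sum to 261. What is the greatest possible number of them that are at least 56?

Suppose k of them are at least 56. Those contribute at least 56 each and the other 5 − k at least 2 each.
So the total is at least 56k + 2(5 − k) = 10 + 54k. This must be ≤ 261, giving k ≤ 4.
k = 4 is achieved by 4 values at 56 and 1 at 2, total 226; add 35 to one value (staying below 56) to reach 261.

4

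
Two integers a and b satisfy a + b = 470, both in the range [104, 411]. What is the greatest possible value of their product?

55225

For a fixed sum, the product ab is largest when a and b are as close as possible.
Taking a = 235 and b = 235 (both in [104, 411]) gives ab = 55225.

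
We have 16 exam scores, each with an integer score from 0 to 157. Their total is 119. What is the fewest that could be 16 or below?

If only k of them are at most 16, the other 16 − k are at least 17, so the total is at least (16 − k)·17 + k·0.
This is ≤ 119, so (16 − k)·17 + 0k ≤ 119, which gives k ≥ 9.
Exactly 9 works: 9 values at 0 and 7 at 17 total 119.

9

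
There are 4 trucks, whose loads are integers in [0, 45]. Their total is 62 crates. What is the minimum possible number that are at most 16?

Each value above 16 is at least 17, contributing at least 17 − 0 = 17 above the floor 0.
The sum exceeds the floor total 0 by 62, so at most ⌊62/17⌋ = 3 exceed 16, and at least 1 are ≤ 16.
Exactly 1 works: 1 value at 0 and 3 at 17 total 51; raise one of the low values by 11 (still ≤ 16) to hit 62.

1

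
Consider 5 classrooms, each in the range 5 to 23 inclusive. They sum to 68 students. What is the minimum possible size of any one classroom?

To make one classroom as small as possible, make the other 4 as large as possible.
The other 4 can take up 4 × 23 = 92 ≥ 68 − 5, so one classroom can sit at its floor of 5.
Achievable: one at 5 and the other 4 totalling 63, which fits since 4 × 5 ≤ 63 ≤ 4 × 23.

5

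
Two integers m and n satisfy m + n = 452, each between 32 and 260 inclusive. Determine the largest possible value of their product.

For a fixed sum, the product mn is largest when m and n are as close as possible.
Taking m = 226 and n = 226 (both in [32, 260]) gives mn = 51076.

51076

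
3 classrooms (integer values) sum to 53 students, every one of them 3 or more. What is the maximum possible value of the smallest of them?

The average is 53/3 < 18, so some value is ≤ 17.
Taking 1 copy of 17 and 2 copies of 18 gives exactly 53, so 17 is attained.

17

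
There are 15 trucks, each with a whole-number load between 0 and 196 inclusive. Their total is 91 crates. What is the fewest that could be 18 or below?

11

Let j be the number exceeding 18. Then the total is ≥ 19·j + 0·(15 − j) = 0 + 19j.
So 19j ≤ 91 and j ≤ 4; hence at least 15 − 4 = 11 are ≤ 18.
Exactly 11 works: 11 values at 0 and 4 at 19 total 76; raise one of the low values by 15 (still ≤ 18) to hit 91.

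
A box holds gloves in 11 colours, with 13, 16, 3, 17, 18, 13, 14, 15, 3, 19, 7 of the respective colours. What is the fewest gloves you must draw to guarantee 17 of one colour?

In the worst case you take as many as possible of each colour without reaching 17: 13 + 16 + 3 + 16 + 16 + 13 + 14 + 15 + 3 + 16 + 7 = 132.
The next one must give 17 of some colour, so 132 + 1 = 133.

133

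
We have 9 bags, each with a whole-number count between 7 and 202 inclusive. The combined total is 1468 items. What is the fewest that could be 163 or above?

1

Each value short of 163 is at most 162, costing at least 202 − 162 = 40 against the maximum total of 1818.
We can afford to lose at most 1818 − 1468 = 350, so at most ⌊350/40⌋ = 8 fall short, and at least 1 are ≥ 163.
Exactly 1 works: 1 value at 202 and 8 at 162 total 1498; lower one of the high values by 30 (still ≥ 163) to hit 1468.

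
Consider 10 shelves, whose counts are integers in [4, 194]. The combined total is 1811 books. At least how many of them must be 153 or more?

Each value short of 153 is at most 152, costing at least 194 − 152 = 42 against the maximum total of 1940.
We can afford to lose at most 1940 − 1811 = 129, so at most ⌊129/42⌋ = 3 fall short, and at least 7 are ≥ 153.
Exactly 7 works: 7 values at 194 and 3 at 152 total 1814; lower one of the high values by 3 (still ≥ 153) to hit 1811.

7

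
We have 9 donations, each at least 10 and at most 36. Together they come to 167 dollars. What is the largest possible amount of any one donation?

To make one donation as large as possible, make the other 8 as small as possible.
The other 8 contribute at least 8 × 10 = 80, leaving at most 167 − 80 = 87.
But each donation is capped at 36, so the maximum is 36.
Achievable: one at 36 and the other 8 totalling 131, which fits since 8 × 10 ≤ 131 ≤ 8 × 36.

36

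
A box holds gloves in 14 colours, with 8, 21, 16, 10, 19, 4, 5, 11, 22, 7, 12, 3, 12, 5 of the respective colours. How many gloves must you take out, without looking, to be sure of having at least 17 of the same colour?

142

In the worst case you take as many as possible of each colour without reaching 17: 8 + 16 + 16 + 10 + 16 + 4 + 5 + 11 + 16 + 7 + 12 + 3 + 12 + 5 = 141.
The next one must give 17 of some colour, so 141 + 1 = 142.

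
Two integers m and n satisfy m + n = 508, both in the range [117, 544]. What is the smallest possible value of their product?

45747

Since m + n is fixed, pushing one of them to its bound minimizes the product.
At the endpoint m = 117, n = 508 − 117 = 391, so mn = 117 × 391 = 45747.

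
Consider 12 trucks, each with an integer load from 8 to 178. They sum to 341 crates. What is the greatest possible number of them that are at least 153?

1

If k of the values are ≥ 153, the total is ≥ 153k + 8(12 − k).
Setting 153k + 8(12 − k) ≤ 341 gives 145k ≤ 245, so k ≤ 1.
k = 1 is achieved by 1 value at 153 and 11 at 8, total 241; add 100 to one value (staying below 153) to reach 341.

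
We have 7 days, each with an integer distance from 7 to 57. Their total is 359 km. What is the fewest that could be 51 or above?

Each value short of 51 is at most 50, costing at least 57 − 50 = 7 against the maximum total of 399.
We can afford to lose at most 399 − 359 = 40, so at most ⌊40/7⌋ = 5 fall short, and at least 2 are ≥ 51.
Exactly 2 works: 2 values at 57 and 5 at 50 total 364; lower one of the high values by 5 (still ≥ 51) to hit 359.

2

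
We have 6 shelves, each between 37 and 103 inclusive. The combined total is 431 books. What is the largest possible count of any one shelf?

103

Maximizing one value means minimizing the remaining 5.
The other 5 contribute at least 5 × 37 = 185, leaving at most 431 − 185 = 246.
But each shelf is capped at 103, so the maximum is 103.
Achievable: one at 103 and the other 5 totalling 328, which fits since 5 × 37 ≤ 328 ≤ 5 × 103.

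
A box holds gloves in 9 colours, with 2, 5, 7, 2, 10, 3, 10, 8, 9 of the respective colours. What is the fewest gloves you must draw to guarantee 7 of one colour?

In the worst case you take as many as possible of each colour without reaching 7: 2 + 5 + 6 + 2 + 6 + 3 + 6 + 6 + 6 = 42.
The next one must give 7 of some colour, so 42 + 1 = 43.

43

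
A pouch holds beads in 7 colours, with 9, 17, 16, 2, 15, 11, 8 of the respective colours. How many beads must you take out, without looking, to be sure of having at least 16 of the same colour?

In the worst case you take as many as possible of each colour without reaching 16: 9 + 15 + 15 + 2 + 15 + 11 + 8 = 75.
The next one must give 16 of some colour, so 75 + 1 = 76.

76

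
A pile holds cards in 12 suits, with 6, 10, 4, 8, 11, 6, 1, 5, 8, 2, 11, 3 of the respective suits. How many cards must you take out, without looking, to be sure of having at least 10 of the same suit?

71

In the worst case you take as many as possible of each suit without reaching 10: 6 + 9 + 4 + 8 + 9 + 6 + 1 + 5 + 8 + 2 + 9 + 3 = 70.
The next one must give 10 of some suit, so 70 + 1 = 71.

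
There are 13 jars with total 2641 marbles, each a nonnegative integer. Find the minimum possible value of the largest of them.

If every one of the 13 were at most 203, the total would be at most 13 × 203 = 2639 < 2641.
Equality holds with 2 values of 204 and 11 values of 203.

204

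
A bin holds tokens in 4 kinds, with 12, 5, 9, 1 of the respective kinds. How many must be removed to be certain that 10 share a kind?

In the worst case you take as many as possible of each kind without reaching 10: 9 + 5 + 9 + 1 = 24.
The next one must give 10 of some kind, so 24 + 1 = 25.

25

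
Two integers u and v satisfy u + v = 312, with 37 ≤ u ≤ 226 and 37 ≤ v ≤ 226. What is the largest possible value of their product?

uv = u(312 − u) is maximized when u is as near 312/2 as the bounds allow.
Taking u = 156 and v = 156 (both in [37, 226]) gives uv = 24336.

24336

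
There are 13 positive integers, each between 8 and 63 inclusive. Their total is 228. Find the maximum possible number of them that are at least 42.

If k of the values are ≥ 42, the total is ≥ 42k + 8(13 − k).
Setting 42k + 8(13 − k) ≤ 228 gives 34k ≤ 124, so k ≤ 3.
k = 3 is achieved by 3 values at 42 and 10 at 8, total 206; add 22 to one value (staying below 42) to reach 228.

3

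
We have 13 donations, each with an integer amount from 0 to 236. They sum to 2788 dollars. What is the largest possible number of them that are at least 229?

12

If k of the values are ≥ 229, the total is ≥ 229k + 0(13 − k).
Setting 229k + 0(13 − k) ≤ 2788 gives 229k ≤ 2788, so k ≤ 12.
k = 12 is achieved by 12 values at 229 and 1 at 0, total 2748; add 40 to one value (staying below 229) to reach 2788.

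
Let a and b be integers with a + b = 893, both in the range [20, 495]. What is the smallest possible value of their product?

197010

For a fixed sum, ab is smallest when a and b are as far apart as possible.
At the endpoint a = 398, b = 893 − 398 = 495, so ab = 398 × 495 = 197010.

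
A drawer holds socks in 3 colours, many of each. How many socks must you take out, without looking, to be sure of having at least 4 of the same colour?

In the worst case you draw 3 of each of the 3 colours: 3 × 3 = 9.
One more forces 4 of some colour, so 9 + 1 = 10.

10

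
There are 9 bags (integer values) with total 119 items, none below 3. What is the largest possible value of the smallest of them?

13

The average is 119/9 < 14, so some value is ≤ 13.
Achievable: 7 of them at 13 and 2 at 14 total 119.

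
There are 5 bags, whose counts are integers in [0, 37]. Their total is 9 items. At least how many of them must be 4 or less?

4

Each value above 4 is at least 5, contributing at least 5 − 0 = 5 above the floor 0.
The sum exceeds the floor total 0 by 9, so at most ⌊9/5⌋ = 1 exceed 4, and at least 4 are ≤ 4.
Exactly 4 works: 4 values at 0 and 1 at 5 total 5; raise one of the low values by 4 (still ≤ 4) to hit 9.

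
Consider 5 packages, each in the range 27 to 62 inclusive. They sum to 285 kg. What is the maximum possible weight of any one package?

To make one package as large as possible, make the other 4 as small as possible.
The other 4 contribute at least 4 × 27 = 108, leaving at most 285 − 108 = 177.
But each package is capped at 62, so the maximum is 62.
Achievable: one at 62 and the other 4 totalling 223, which fits since 4 × 27 ≤ 223 ≤ 4 × 62.

62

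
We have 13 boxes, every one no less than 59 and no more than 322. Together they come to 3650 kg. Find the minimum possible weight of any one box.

59

To make one box as small as possible, make the other 12 as large as possible.
The other 12 can take up 12 × 322 = 3864 ≥ 3650 − 59, so one box can sit at its floor of 59.
Achievable: one at 59 and the other 12 totalling 3591, which fits since 12 × 59 ≤ 3591 ≤ 12 × 322.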